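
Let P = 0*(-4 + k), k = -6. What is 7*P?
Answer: 0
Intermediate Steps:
P = 0 (P = 0*(-4 - 6) = 0*(-10) = 0)
7*P = 7*0 = 0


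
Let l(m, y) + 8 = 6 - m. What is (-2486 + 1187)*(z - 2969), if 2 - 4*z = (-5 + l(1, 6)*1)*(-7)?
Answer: 7748535/2 ≈ 3.8743e+6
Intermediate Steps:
l(m, y) = -2 - m (l(m, y) = -8 + (6 - m) = -2 - m)
z = -27/2 (z = 1/2 - (-5 + (-2 - 1*1)*1)*(-7)/4 = 1/2 - (-5 + (-2 - 1)*1)*(-7)/4 = 1/2 - (-5 - 3*1)*(-7)/4 = 1/2 - (-5 - 3)*(-7)/4 = 1/2 - (-2)*(-7) = 1/2 - 1/4*56 = 1/2 - 14 = -27/2 ≈ -13.500)
(-2486 + 1187)*(z - 2969) = (-2486 + 1187)*(-27/2 - 2969) = -1299*(-5965/2) = 7748535/2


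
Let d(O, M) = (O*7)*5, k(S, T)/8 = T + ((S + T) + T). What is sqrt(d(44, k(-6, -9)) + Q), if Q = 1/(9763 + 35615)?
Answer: sqrt(352345654082)/15126 ≈ 39.243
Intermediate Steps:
Q = 1/45378 ≈ 2.2037e-5
k(S, T) = 8*S + 24*T (k(S, T) = 8*(T + ((S + T) + T)) = 8*(T + (S + 2*T)) = 8*(S + 3*T) = 8*S + 24*T)
d(O, M) = 35*O (d(O, M) = (7*O)*5 = 35*O)
sqrt(d(44, k(-6, -9)) + Q) = sqrt(35*44 + 1/45378) = sqrt(1540 + 1/45378) = sqrt(69882121/45378) = sqrt(352345654082)/15126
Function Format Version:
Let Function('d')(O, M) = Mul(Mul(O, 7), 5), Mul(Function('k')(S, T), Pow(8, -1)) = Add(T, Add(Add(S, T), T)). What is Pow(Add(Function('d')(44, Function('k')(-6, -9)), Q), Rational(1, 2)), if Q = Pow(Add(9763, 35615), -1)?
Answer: Mul(Rational(1, 15126), Pow(352345654082, Rational(1, 2))) ≈ 39.243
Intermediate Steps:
Q = Rational(1, 45378) (Q = Pow(45378, -1) = Rational(1, 45378) ≈ 2.2037e-5)
Function('k')(S, T) = Add(Mul(8, S), Mul(24, T)) (Function('k')(S, T) = Mul(8, Add(T, Add(Add(S, T), T))) = Mul(8, Add(T, Add(S, Mul(2, T)))) = Mul(8, Add(S, Mul(3, T))) = Add(Mul(8, S), Mul(24, T)))
Function('d')(O, M) = Mul(35, O) (Function('d')(O, M) = Mul(Mul(7, O), 5) = Mul(35, O))
Pow(Add(Function('d')(44, Function('k')(-6, -9)), Q), Rational(1, 2)) = Pow(Add(Mul(35, 44), Rational(1, 45378)), Rational(1, 2)) = Pow(Add(1540, Rational(1, 45378)), Rational(1, 2)) = Pow(Rational(69882121, 45378), Rational(1, 2)) = Mul(Rational(1, 15126), Pow(352345654082, Rational(1, 2)))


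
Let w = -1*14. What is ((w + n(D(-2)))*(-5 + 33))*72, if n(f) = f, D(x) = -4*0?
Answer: -28224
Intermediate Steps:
D(x) = 0
w = -14
((w + n(D(-2)))*(-5 + 33))*72 = ((-14 + 0)*(-5 + 33))*72 = -14*28*72 = -392*72 = -28224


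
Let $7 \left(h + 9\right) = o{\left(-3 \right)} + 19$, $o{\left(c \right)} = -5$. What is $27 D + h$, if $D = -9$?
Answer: $-250$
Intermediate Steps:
$h = -7$ ($h = -9 + \frac{-5 + 19}{7} = -9 + \frac{1}{7} \cdot 14 = -9 + 2 = -7$)
$27 D + h = 27 \left(-9\right) - 7 = -243 - 7 = -250$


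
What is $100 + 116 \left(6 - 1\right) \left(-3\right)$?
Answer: $-1640$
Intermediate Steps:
$100 + 116 \left(6 - 1\right) \left(-3\right) = 100 + 116 \cdot 5 \left(-3\right) = 100 + 116 \left(-15\right) = 100 - 1740 = -1640$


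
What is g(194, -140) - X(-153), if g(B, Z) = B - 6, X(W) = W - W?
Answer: 188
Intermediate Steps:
X(W) = 0
g(B, Z) = -6 + B
g(194, -140) - X(-153) = (-6 + 194) - 1*0 = 188 + 0 = 188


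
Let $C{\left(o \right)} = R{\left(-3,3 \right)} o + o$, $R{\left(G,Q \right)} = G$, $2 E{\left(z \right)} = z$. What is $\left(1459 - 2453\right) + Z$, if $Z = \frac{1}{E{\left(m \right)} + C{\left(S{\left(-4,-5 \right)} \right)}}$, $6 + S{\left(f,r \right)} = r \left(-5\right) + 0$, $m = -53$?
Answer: $- \frac{128228}{129} \approx -994.02$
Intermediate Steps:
$S{\left(f,r \right)} = -6 - 5 r$ ($S{\left(f,r \right)} = -6 + \left(r \left(-5\right) + 0\right) = -6 + \left(- 5 r + 0\right) = -6 - 5 r$)
$E{\left(z \right)} = \frac{z}{2}$
$C{\left(o \right)} = - 2 o$ ($C{\left(o \right)} = - 3 o + o = - 2 o$)
$Z = - \frac{2}{129}$ ($Z = \frac{1}{\frac{1}{2} \left(-53\right) - 2 \left(-6 - -25\right)} = \frac{1}{- \frac{53}{2} - 2 \left(-6 + 25\right)} = \frac{1}{- \frac{53}{2} - 38} = \frac{1}{- \frac{129}{2}} = - \frac{2}{129} \approx -0.015504$)
$\left(1459 - 2453\right) + Z = \left(1459 - 2453\right) - \frac{2}{129} = -994 - \frac{2}{129} = - \frac{128228}{129}$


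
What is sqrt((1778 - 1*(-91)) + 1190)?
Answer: sqrt(3059) ≈ 55.308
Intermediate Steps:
sqrt((1778 - 1*(-91)) + 1190) = sqrt((1778 + 91) + 1190) = sqrt(1869 + 1190) = sqrt(3059)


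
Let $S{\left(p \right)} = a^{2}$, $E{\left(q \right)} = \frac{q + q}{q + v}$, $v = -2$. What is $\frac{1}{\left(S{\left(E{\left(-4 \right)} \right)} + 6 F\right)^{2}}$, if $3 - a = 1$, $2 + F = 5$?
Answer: $\frac{1}{484} \approx 0.0020661$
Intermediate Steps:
$F = 3$ ($F = -2 + 5 = 3$)
$a = 2$ ($a = 3 - 1 = 2$)
$E{\left(q \right)} = \frac{2 q}{-2 + q}$ ($E{\left(q \right)} = \frac{q + q}{q - 2} = \frac{2 q}{-2 + q}$)
$S{\left(p \right)} = 4$ ($S{\left(p \right)} = 2^{2} = 4$)
$\frac{1}{\left(S{\left(E{\left(-4 \right)} \right)} + 6 F\right)^{2}} = \frac{1}{\left(4 + 6 \cdot 3\right)^{2}} = \frac{1}{\left(4 + 18\right)^{2}} = \frac{1}{22^{2}} = \frac{1}{484}$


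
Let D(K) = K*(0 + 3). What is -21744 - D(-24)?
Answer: -21672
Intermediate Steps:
D(K) = 3*K (D(K) = K*3 = 3*K)
-21744 - D(-24) = -21744 - 3*(-24) = -21744 - 1*(-72) = -21744 + 72 = -21672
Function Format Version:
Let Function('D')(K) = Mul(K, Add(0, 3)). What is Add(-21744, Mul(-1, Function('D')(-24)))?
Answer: -21672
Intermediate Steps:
Function('D')(K) = Mul(3, K) (Function('D')(K) = Mul(K, 3) = Mul(3, K))
Add(-21744, Mul(-1, Function('D')(-24))) = Add(-21744, Mul(-1, Mul(3, -24))) = Add(-21744, Mul(-1, -72)) = Add(-21744, 72) = -21672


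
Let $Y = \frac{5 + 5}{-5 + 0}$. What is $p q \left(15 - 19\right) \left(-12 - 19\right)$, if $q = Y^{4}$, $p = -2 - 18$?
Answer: $-39680$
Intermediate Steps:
$Y = -2$ ($Y = \frac{10}{-5} = 10 \left(- \frac{1}{5}\right) = -2$)
$p = -20$ ($p = -2 - 18 = -20$)
$q = 16$ ($q = \left(-2\right)^{4} = 16$)
$p q \left(15 - 19\right) \left(-12 - 19\right) = \left(-20\right) 16 \left(15 - 19\right) \left(-12 - 19\right) = - 320 \left(\left(-4\right) \left(-31\right)\right) = \left(-320\right) 124 = -39680$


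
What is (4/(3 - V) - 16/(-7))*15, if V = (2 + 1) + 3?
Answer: 100/7 ≈ 14.286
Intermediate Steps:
V = 6 (V = 3 + 3 = 6)
(4/(3 - V) - 16/(-7))*15 = (4/(3 - 1*6) - 16/(-7))*15 = (4/(3 - 6) - 16*(-1/7))*15 = (4/(-3) + 16/7)*15 = (4*(-1/3) + 16/7)*15 = (-4/3 + 16/7)*15 = (20/21)*15 = 100/7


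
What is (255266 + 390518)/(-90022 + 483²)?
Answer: 645784/143267 ≈ 4.5076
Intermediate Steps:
(255266 + 390518)/(-90022 + 483²) = 645784/(-90022 + 233289) = 645784/143267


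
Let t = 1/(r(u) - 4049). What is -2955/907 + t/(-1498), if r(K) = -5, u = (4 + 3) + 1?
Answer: -17945394953/5508113044 ≈ -3.2580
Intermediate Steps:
u = 8 (u = 7 + 1 = 8)
t = -1/4054 (t = 1/(-5 - 4049) = 1/(-4054) = -1/4054 ≈ -0.00024667)
-2955/907 + t/(-1498) = -2955/907 - 1/4054/(-1498) = -2955*1/907 - 1/4054*(-1/1498) = -2955/907 + 1/6072892 = -17945394953/5508113044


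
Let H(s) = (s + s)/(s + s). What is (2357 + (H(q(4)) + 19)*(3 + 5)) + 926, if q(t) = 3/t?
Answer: 3443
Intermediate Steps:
H(s) = 1 (H(s) = (2*s)/((2*s)) = (2*s)*(1/(2*s)) = 1)
(2357 + (H(q(4)) + 19)*(3 + 5)) + 926 = (2357 + (1 + 19)*(3 + 5)) + 926 = (2357 + 20*8) + 926 = (2357 + 160) + 926 = 2517 + 926 = 3443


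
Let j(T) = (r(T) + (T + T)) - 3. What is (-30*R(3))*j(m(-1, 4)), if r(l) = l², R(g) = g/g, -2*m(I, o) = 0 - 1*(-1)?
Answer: 225/2 ≈ 112.50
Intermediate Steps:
m(I, o) = -½ (m(I, o) = -(0 - 1*(-1))/2 = -(0 + 1)/2 = -½*1 = -½)
R(g) = 1
j(T) = -3 + T² + 2*T (j(T) = (T² + (T + T)) - 3 = (T² + 2*T) - 3 = -3 + T² + 2*T)
(-30*R(3))*j(m(-1, 4)) = (-30*1)*(-3 + (-½)² + 2*(-½)) = -30*(-3 + ¼ - 1) = -30*(-15/4) = 225/2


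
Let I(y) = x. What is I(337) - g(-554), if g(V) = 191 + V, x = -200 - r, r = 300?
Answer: -137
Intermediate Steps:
x = -500 (x = -200 - 1*300 = -200 - 300 = -500)
I(y) = -500
I(337) - g(-554) = -500 - (191 - 554) = -500 - 1*(-363) = -500 + 363 = -137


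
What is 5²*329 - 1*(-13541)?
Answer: 21766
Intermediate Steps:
5²*329 - 1*(-13541) = 25*329 + 13541 = 8225 + 13541 = 21766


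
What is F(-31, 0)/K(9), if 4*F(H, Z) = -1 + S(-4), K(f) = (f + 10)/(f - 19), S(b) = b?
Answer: 25/38 ≈ 0.65790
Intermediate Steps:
K(f) = (10 + f)/(-19 + f)
F(H, Z) = -5/4 (F(H, Z) = (-1 - 4)/4 = (¼)*(-5) = -5/4)
F(-31, 0)/K(9) = -5*(-19 + 9)/(10 + 9)/4 = -5/(4*(19/(-10))) = -5/(4*((-⅒*19))) = -5/(4*(-19/10)) = -5/4*(-10/19) = 25/38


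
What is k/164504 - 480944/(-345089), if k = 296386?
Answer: 90698380065/28384260428 ≈ 3.1954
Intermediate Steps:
k/164504 - 480944/(-345089) = 296386/164504 - 480944/(-345089) = 296386*(1/164504) - 480944*(-1/345089) = 148193/82252 + 480944/345089 = 90698380065/28384260428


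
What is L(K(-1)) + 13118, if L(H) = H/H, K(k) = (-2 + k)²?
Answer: 13119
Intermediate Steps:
L(H) = 1
L(K(-1)) + 13118 = 1 + 13118 = 13119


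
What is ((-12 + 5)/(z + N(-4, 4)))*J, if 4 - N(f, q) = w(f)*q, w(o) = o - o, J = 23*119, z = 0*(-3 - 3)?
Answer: -19159/4 ≈ -4789.8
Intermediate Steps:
z = 0 (z = 0*(-6) = 0)
J = 2737
w(o) = 0
N(f, q) = 4 (N(f, q) = 4 - 0*q = 4 - 1*0 = 4 + 0 = 4)
((-12 + 5)/(z + N(-4, 4)))*J = ((-12 + 5)/(0 + 4))*2737 = -7/4*2737 = -19159/4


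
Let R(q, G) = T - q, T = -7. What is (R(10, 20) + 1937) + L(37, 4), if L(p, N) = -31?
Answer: 1889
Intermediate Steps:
R(q, G) = -7 - q
(R(10, 20) + 1937) + L(37, 4) = ((-7 - 1*10) + 1937) - 31 = ((-7 - 10) + 1937) - 31 = (-17 + 1937) - 31 = 1920 - 31 = 1889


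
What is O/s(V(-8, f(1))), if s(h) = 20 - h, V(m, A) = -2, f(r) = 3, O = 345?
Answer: 345/22 ≈ 15.682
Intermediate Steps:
O/s(V(-8, f(1))) = 345/(20 - 1*(-2)) = 345/(20 + 2) = 345/22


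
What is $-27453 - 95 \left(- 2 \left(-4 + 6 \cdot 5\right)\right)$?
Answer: $-22513$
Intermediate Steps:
$-27453 - 95 \left(- 2 \left(-4 + 6 \cdot 5\right)\right) = -27453 - 95 \left(- 2 \left(-4 + 30\right)\right) = -27453 - 95 \left(\left(-2\right) 26\right) = -27453 - -4940 = -27453 + 4940 = -22513$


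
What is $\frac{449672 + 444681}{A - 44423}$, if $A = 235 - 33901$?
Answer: $- \frac{894353}{78089} \approx -11.453$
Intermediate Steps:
$A = -33666$ ($A = 235 - 33901 = -33666$)
$\frac{449672 + 444681}{A - 44423} = \frac{449672 + 444681}{-33666 - 44423} = \frac{894353}{-78089} = 894353 \left(- \frac{1}{78089}\right) = - \frac{894353}{78089}$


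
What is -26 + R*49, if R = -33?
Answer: -1643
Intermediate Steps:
-26 + R*49 = -26 - 33*49 = -26 - 1617 = -1643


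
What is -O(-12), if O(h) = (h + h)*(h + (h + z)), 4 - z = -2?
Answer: -432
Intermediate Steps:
z = 6 (z = 4 - 1*(-2) = 4 + 2 = 6)
O(h) = 2*h*(6 + 2*h) (O(h) = (h + h)*(h + (h + 6)) = (2*h)*(h + (6 + h)) = (2*h)*(6 + 2*h) = 2*h*(6 + 2*h))
-O(-12) = -4*(-12)*(3 - 12) = -4*(-12)*(-9) = -1*432 = -432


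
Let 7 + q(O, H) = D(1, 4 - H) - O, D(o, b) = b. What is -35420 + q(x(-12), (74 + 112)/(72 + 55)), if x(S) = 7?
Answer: -4499796/127 ≈ -35431.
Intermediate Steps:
q(O, H) = -3 - H - O (q(O, H) = -7 + ((4 - H) - O) = -7 + (4 - H - O) = -3 - H - O)
-35420 + q(x(-12), (74 + 112)/(72 + 55)) = -35420 + (-3 - (74 + 112)/(72 + 55) - 1*7) = -35420 + (-3 - 186/127 - 7) = -35420 - 1456/127 = -4499796/127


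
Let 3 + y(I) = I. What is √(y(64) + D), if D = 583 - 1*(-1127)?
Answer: √1771 ≈ 42.083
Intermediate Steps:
y(I) = -3 + I
D = 1710 (D = 583 + 1127 = 1710)
√(y(64) + D) = √((-3 + 64) + 1710) = √(61 + 1710) = √1771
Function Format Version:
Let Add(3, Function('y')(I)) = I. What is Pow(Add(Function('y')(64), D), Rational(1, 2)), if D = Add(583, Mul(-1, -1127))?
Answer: Pow(1771, Rational(1, 2)) ≈ 42.083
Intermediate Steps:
Function('y')(I) = Add(-3, I)
D = 1710 (D = Add(583, 1127) = 1710)
Pow(Add(Function('y')(64), D), Rational(1, 2)) = Pow(Add(Add(-3, 64), 1710), Rational(1, 2)) = Pow(Add(61, 1710), Rational(1, 2)) = Pow(1771, Rational(1, 2))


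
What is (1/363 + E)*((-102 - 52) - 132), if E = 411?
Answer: -3879044/33 ≈ -1.1755e+5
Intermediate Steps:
(1/363 + E)*((-102 - 52) - 132) = (1/363 + 411)*((-102 - 52) - 132) = (1/363 + 411)*(-154 - 132) = (149194/363)*(-286) = -3879044/33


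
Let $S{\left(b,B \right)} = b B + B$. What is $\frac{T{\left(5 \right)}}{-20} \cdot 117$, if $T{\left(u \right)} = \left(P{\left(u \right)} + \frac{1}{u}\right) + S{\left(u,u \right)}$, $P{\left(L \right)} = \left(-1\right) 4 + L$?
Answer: $- \frac{4563}{25} \approx -182.52$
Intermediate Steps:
$P{\left(L \right)} = -4 + L$
$S{\left(b,B \right)} = B + B b$ ($S{\left(b,B \right)} = B b + B = B + B b$)
$T{\left(u \right)} = -4 + u + \frac{1}{u} + u \left(1 + u\right)$ ($T{\left(u \right)} = \left(\left(-4 + u\right) + \frac{1}{u}\right) + u \left(1 + u\right) = \left(-4 + u + \frac{1}{u}\right) + u \left(1 + u\right) = -4 + u + \frac{1}{u} + u \left(1 + u\right)$)
$\frac{T{\left(5 \right)}}{-20} \cdot 117 = \frac{-4 + \frac{1}{5} + 5^{2} + 2 \cdot 5}{-20} \cdot 117 = \left(-4 + \frac{1}{5} + 25 + 10\right) \left(- \frac{1}{20}\right) 117 = \frac{156}{5} \left(- \frac{1}{20}\right) 117 = \left(- \frac{39}{25}\right) 117 = - \frac{4563}{25}$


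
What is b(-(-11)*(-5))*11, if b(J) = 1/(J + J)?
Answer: -1/10 ≈ -0.10000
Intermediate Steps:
b(J) = 1/(2*J)
b(-(-11)*(-5))*11 = (1/(2*((-(-11)*(-5)))))*11 = (1/(2*((-1*55))))*11 = ((1/2)/(-55))*11 = ((1/2)*(-1/55))*11 = -1/110*11 = -1/10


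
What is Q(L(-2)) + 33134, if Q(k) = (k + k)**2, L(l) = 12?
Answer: 33710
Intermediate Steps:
Q(k) = 4*k**2 (Q(k) = (2*k)**2 = 4*k**2)
Q(L(-2)) + 33134 = 4*12**2 + 33134 = 4*144 + 33134 = 576 + 33134 = 33710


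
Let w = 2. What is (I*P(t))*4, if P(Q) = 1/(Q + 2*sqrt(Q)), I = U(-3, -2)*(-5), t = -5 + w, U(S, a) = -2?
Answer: -40/7 - 80*I*sqrt(3)/21 ≈ -5.7143 - 6.5983*I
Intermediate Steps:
t = -3 (t = -5 + 2 = -3)
I = 10 (I = -2*(-5) = 10)
(I*P(t))*4 = (10/(-3 + 2*sqrt(-3)))*4 = (10/(-3 + 2*(I*sqrt(3))))*4 = (10/(-3 + 2*I*sqrt(3)))*4 = 40/(-3 + 2*I*sqrt(3))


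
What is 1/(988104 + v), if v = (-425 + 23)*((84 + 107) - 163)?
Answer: 1/976848 ≈ 1.0237e-6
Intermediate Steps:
v = -11256 (v = -402*(191 - 163) = -402*28 = -11256)
1/(988104 + v) = 1/(988104 - 11256) = 1/976848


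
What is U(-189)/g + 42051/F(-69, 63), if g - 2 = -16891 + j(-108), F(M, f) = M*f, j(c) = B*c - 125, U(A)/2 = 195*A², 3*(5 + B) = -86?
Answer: -10186906868/9692361 ≈ -1051.0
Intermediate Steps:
B = -101/3 (B = -5 + (⅓)*(-86) = -5 - 86/3 = -101/3 ≈ -33.667)
U(A) = 390*A² (U(A) = 2*(195*A²) = 390*A²)
j(c) = -125 - 101*c/3 (j(c) = -101*c/3 - 125 = -125 - 101*c/3)
g = -13378 (g = 2 + (-16891 + (-125 - 101/3*(-108))) = 2 + (-16891 + (-125 + 3636)) = 2 + (-16891 + 3511) = 2 - 13380 = -13378)
U(-189)/g + 42051/F(-69, 63) = (390*(-189)²)/(-13378) + 42051/((-69*63)) = (390*35721)*(-1/13378) + 42051/(-4347) = 13931190*(-1/13378) + 42051*(-1/4347) = -6965595/6689 - 14017/1449 = -10186906868/9692361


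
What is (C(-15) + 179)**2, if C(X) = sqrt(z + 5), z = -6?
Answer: (179 + I)**2 ≈ 32040.0 + 358.0*I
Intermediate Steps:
C(X) = I (C(X) = sqrt(-6 + 5) = sqrt(-1) = I)
(C(-15) + 179)**2 = (I + 179)**2 = (179 + I)**2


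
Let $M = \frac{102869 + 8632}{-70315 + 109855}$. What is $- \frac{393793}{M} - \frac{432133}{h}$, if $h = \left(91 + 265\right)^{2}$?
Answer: $- \frac{657800201447851}{4710396912} \approx -1.3965 \cdot 10^{5}$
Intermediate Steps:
$M = \frac{37167}{13180}$ ($M = \frac{111501}{39540} = 111501 \cdot \frac{1}{39540} = \frac{37167}{13180} \approx 2.82$)
$h = 126736$ ($h = 356^{2} = 126736$)
$- \frac{393793}{M} - \frac{432133}{h} = - \frac{393793}{\frac{37167}{13180}} - \frac{432133}{126736} = \left(-393793\right) \frac{13180}{37167} - \frac{432133}{126736} = - \frac{5190191740}{37167} - \frac{432133}{126736} = - \frac{657800201447851}{4710396912}$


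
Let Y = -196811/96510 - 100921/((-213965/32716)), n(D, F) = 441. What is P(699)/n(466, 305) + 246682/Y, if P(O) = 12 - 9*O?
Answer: 2341725616762309/1338153558935529 ≈ 1.7500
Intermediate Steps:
Y = 63721598044549/4129952430 (Y = -196811*1/96510 - 100921/((-213965*1/32716)) = -196811/96510 - 100921/(-213965/32716) = -196811/96510 - 100921*(-32716/213965) = -196811/96510 + 3301731436/213965 = 63721598044549/4129952430 ≈ 15429.)
P(699)/n(466, 305) + 246682/Y = (12 - 9*699)/441 + 246682/(63721598044549/4129952430) = (12 - 6291)*(1/441) + 246682*(4129952430/63721598044549) = -6279*1/441 + 1018784925337260/63721598044549 = -299/21 + 1018784925337260/63721598044549 = 2341725616762309/1338153558935529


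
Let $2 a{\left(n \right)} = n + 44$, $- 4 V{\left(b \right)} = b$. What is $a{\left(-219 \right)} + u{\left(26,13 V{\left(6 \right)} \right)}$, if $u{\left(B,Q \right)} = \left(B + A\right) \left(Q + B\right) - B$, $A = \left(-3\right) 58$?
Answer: $- \frac{2151}{2} \approx -1075.5$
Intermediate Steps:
$A = -174$
$V{\left(b \right)} = - \frac{b}{4}$
$u{\left(B,Q \right)} = - B + \left(-174 + B\right) \left(B + Q\right)$ ($u{\left(B,Q \right)} = \left(B - 174\right) \left(Q + B\right) - B = \left(-174 + B\right) \left(B + Q\right) - B = - B + \left(-174 + B\right) \left(B + Q\right)$)
$a{\left(n \right)} = 22 + \frac{n}{2}$ ($a{\left(n \right)} = \frac{n + 44}{2} = \frac{44 + n}{2} = 22 + \frac{n}{2}$)
$a{\left(-219 \right)} + u{\left(26,13 V{\left(6 \right)} \right)} = \left(22 + \frac{1}{2} \left(-219\right)\right) + \left(26^{2} - 4550 - 174 \cdot 13 \left(\left(- \frac{1}{4}\right) 6\right) + 26 \cdot 13 \left(\left(- \frac{1}{4}\right) 6\right)\right) = \left(22 - \frac{219}{2}\right) + \left(676 - 4550 - 174 \cdot 13 \left(- \frac{3}{2}\right) + 26 \cdot 13 \left(- \frac{3}{2}\right)\right) = - \frac{175}{2} + \left(676 - 4550 - -3393 + 26 \left(- \frac{39}{2}\right)\right) = - \frac{175}{2} + \left(676 - 4550 + 3393 - 507\right) = - \frac{175}{2} - 988 = - \frac{2151}{2}$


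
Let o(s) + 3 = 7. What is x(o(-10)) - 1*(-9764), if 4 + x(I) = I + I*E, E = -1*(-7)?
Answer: 9792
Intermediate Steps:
E = 7
o(s) = 4 (o(s) = -3 + 7 = 4)
x(I) = -4 + 8*I (x(I) = -4 + (I + I*7) = -4 + (I + 7*I) = -4 + 8*I)
x(o(-10)) - 1*(-9764) = (-4 + 8*4) - 1*(-9764) = (-4 + 32) + 9764 = 28 + 9764 = 9792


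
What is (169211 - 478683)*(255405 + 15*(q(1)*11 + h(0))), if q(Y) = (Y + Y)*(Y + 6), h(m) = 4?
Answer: -79774144800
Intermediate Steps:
q(Y) = 2*Y*(6 + Y) (q(Y) = (2*Y)*(6 + Y) = 2*Y*(6 + Y))
(169211 - 478683)*(255405 + 15*(q(1)*11 + h(0))) = (169211 - 478683)*(255405 + 15*((2*1*(6 + 1))*11 + 4)) = -309472*(255405 + 15*((2*1*7)*11 + 4)) = -309472*(255405 + 15*(14*11 + 4)) = -309472*(255405 + 15*(154 + 4)) = -309472*(255405 + 15*158) = -309472*(255405 + 2370) = -309472*257775 = -79774144800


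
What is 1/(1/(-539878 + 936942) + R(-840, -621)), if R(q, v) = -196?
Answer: -397064/77824543 ≈ -0.0051020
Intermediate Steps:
1/(1/(-539878 + 936942) + R(-840, -621)) = 1/(1/(-539878 + 936942) - 196) = 1/(1/397064 - 196) = 1/(-77824543/397064) = -397064/77824543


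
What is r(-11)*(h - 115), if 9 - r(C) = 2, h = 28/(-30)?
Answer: -12173/15 ≈ -811.53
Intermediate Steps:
h = -14/15 (h = 28*(-1/30) = -14/15 ≈ -0.93333)
r(C) = 7 (r(C) = 9 - 1*2 = 9 - 2 = 7)
r(-11)*(h - 115) = 7*(-14/15 - 115) = 7*(-1739/15) = -12173/15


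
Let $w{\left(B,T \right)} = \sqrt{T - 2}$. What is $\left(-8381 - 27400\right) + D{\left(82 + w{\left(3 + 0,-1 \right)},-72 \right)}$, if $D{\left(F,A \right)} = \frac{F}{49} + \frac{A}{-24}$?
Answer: $- \frac{1753040}{49} + \frac{i \sqrt{3}}{49} \approx -35776.0 + 0.035348 i$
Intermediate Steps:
$w{\left(B,T \right)} = \sqrt{-2 + T}$
$D{\left(F,A \right)} = - \frac{A}{24} + \frac{F}{49}$ ($D{\left(F,A \right)} = F \frac{1}{49} + A \left(- \frac{1}{24}\right) = \frac{F}{49} - \frac{A}{24} = - \frac{A}{24} + \frac{F}{49}$)
$\left(-8381 - 27400\right) + D{\left(82 + w{\left(3 + 0,-1 \right)},-72 \right)} = \left(-8381 - 27400\right) + \left(\left(- \frac{1}{24}\right) \left(-72\right) + \frac{82 + \sqrt{-2 - 1}}{49}\right) = -35781 + \left(3 + \frac{82 + \sqrt{-3}}{49}\right) = -35781 + \left(3 + \frac{82 + i \sqrt{3}}{49}\right) = -35781 + \left(3 + \left(\frac{82}{49} + \frac{i \sqrt{3}}{49}\right)\right) = -35781 + \left(\frac{229}{49} + \frac{i \sqrt{3}}{49}\right) = - \frac{1753040}{49} + \frac{i \sqrt{3}}{49}$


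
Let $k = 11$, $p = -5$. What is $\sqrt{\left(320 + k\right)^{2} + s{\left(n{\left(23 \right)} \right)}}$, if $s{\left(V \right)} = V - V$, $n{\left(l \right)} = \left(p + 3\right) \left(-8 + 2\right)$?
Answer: $331$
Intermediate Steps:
$n{\left(l \right)} = 12$ ($n{\left(l \right)} = \left(-5 + 3\right) \left(-8 + 2\right) = \left(-2\right) \left(-6\right) = 12$)
$s{\left(V \right)} = 0$
$\sqrt{\left(320 + k\right)^{2} + s{\left(n{\left(23 \right)} \right)}} = \sqrt{\left(320 + 11\right)^{2} + 0} = \sqrt{331^{2} + 0} = \sqrt{109561 + 0} = \sqrt{109561} = 331$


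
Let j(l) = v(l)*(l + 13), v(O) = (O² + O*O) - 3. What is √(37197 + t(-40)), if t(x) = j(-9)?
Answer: √37833 ≈ 194.51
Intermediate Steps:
v(O) = -3 + 2*O² (v(O) = (O² + O²) - 3 = 2*O² - 3 = -3 + 2*O²)
j(l) = (-3 + 2*l²)*(13 + l) (j(l) = (-3 + 2*l²)*(l + 13) = (-3 + 2*l²)*(13 + l))
t(x) = 636 (t(x) = (-3 + 2*(-9)²)*(13 - 9) = (-3 + 2*81)*4 = (-3 + 162)*4 = 159*4 = 636)
√(37197 + t(-40)) = √(37197 + 636) = √37833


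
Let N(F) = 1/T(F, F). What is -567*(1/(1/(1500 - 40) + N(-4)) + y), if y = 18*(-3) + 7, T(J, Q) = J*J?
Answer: 724689/41 ≈ 17675.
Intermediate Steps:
T(J, Q) = J²
y = -47 (y = -54 + 7 = -47)
N(F) = F⁻² (N(F) = 1/(F²) = F⁻²)
-567*(1/(1/(1500 - 40) + N(-4)) + y) = -567*(1/(1/(1500 - 40) + (-4)⁻²) - 47) = -567*(1/(1/1460 + 1/16) - 47) = -567*(1/(369/5840) - 47) = -567*(5840/369 - 47) = -567*(-11503/369) = 724689/41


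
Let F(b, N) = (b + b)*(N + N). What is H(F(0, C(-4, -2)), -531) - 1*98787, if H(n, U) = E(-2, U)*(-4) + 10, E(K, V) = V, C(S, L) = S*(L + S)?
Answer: -96653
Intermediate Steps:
F(b, N) = 4*N*b (F(b, N) = (2*b)*(2*N) = 4*N*b)
H(n, U) = 10 - 4*U (H(n, U) = U*(-4) + 10 = -4*U + 10 = 10 - 4*U)
H(F(0, C(-4, -2)), -531) - 1*98787 = (10 - 4*(-531)) - 1*98787 = (10 + 2124) - 98787 = 2134 - 98787 = -96653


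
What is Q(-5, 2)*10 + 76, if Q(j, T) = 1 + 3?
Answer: 116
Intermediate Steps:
Q(j, T) = 4
Q(-5, 2)*10 + 76 = 4*10 + 76 = 40 + 76 = 116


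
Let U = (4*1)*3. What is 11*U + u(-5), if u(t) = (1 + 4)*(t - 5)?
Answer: 82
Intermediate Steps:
u(t) = -25 + 5*t (u(t) = 5*(-5 + t) = -25 + 5*t)
U = 12 (U = 4*3 = 12)
11*U + u(-5) = 11*12 + (-25 + 5*(-5)) = 132 + (-25 - 25) = 132 - 50 = 82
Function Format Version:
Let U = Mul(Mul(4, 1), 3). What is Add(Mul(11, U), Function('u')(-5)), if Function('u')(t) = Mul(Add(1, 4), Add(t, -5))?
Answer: 82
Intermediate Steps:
Function('u')(t) = Add(-25, Mul(5, t)) (Function('u')(t) = Mul(5, Add(-5, t)) = Add(-25, Mul(5, t)))
U = 12 (U = Mul(4, 3) = 12)
Add(Mul(11, U), Function('u')(-5)) = Add(Mul(11, 12), Add(-25, Mul(5, -5))) = Add(132, Add(-25, -25)) = Add(132, -50) = 82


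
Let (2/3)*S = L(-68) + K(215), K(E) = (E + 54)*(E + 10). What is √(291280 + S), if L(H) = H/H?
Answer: √382069 ≈ 618.12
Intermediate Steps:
K(E) = (10 + E)*(54 + E) (K(E) = (54 + E)*(10 + E) = (10 + E)*(54 + E))
L(H) = 1
S = 90789 (S = 3*(1 + (540 + 215² + 64*215))/2 = 3*(1 + (540 + 46225 + 13760))/2 = 3*(1 + 60525)/2 = (3/2)*60526 = 90789)
√(291280 + S) = √(291280 + 90789) = √382069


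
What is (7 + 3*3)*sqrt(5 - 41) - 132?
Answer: -132 + 96*I ≈ -132.0 + 96.0*I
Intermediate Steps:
(7 + 3*3)*sqrt(5 - 41) - 132 = (7 + 9)*sqrt(-36) - 132 = 16*(6*I) - 132 = 96*I - 132 = -132 + 96*I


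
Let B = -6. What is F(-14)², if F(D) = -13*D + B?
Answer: 30976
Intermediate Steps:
F(D) = -6 - 13*D (F(D) = -13*D - 6 = -6 - 13*D)
F(-14)² = (-6 - 13*(-14))² = (-6 + 182)² = 176² = 30976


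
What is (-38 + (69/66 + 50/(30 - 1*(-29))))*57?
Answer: -2671419/1298 ≈ -2058.1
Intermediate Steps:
(-38 + (69/66 + 50/(30 - 1*(-29))))*57 = (-38 + (69*(1/66) + 50/(30 + 29)))*57 = (-38 + (23/22 + 50/59))*57 = (-38 + 2457/1298)*57 = -46867/1298*57 = -2671419/1298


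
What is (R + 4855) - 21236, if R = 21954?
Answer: 5573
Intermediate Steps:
(R + 4855) - 21236 = (21954 + 4855) - 21236 = 26809 - 21236 = 5573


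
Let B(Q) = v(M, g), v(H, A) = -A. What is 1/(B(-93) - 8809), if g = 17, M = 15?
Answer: -1/8826 ≈ -0.00011330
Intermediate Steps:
B(Q) = -17 (B(Q) = -1*17 = -17)
1/(B(-93) - 8809) = 1/(-17 - 8809) = 1/(-8826) = -1/8826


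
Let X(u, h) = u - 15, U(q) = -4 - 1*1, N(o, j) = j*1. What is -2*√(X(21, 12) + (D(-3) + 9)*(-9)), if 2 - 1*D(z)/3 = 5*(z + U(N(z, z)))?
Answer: -2*I*√1209 ≈ -69.541*I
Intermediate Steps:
N(o, j) = j
U(q) = -5 (U(q) = -4 - 1 = -5)
X(u, h) = -15 + u
D(z) = 81 - 15*z (D(z) = 6 - 15*(z - 5) = 6 - 15*(-5 + z) = 6 - 3*(-25 + 5*z) = 6 + (75 - 15*z) = 81 - 15*z)
-2*√(X(21, 12) + (D(-3) + 9)*(-9)) = -2*√((-15 + 21) + ((81 - 15*(-3)) + 9)*(-9)) = -2*√(6 + ((81 + 45) + 9)*(-9)) = -2*√(6 + (126 + 9)*(-9)) = -2*√(6 + 135*(-9)) = -2*√(6 - 1215) = -2*I*√1209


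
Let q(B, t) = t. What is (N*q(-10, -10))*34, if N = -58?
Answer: 19720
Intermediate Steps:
(N*q(-10, -10))*34 = -58*(-10)*34 = 580*34 = 19720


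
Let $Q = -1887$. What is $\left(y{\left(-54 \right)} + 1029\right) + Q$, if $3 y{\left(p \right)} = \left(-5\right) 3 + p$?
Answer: $-881$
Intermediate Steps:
$y{\left(p \right)} = -5 + \frac{p}{3}$ ($y{\left(p \right)} = \frac{\left(-5\right) 3 + p}{3} = \frac{-15 + p}{3} = -5 + \frac{p}{3}$)
$\left(y{\left(-54 \right)} + 1029\right) + Q = \left(\left(-5 + \frac{1}{3} \left(-54\right)\right) + 1029\right) - 1887 = \left(\left(-5 - 18\right) + 1029\right) - 1887 = \left(-23 + 1029\right) - 1887 = 1006 - 1887 = -881$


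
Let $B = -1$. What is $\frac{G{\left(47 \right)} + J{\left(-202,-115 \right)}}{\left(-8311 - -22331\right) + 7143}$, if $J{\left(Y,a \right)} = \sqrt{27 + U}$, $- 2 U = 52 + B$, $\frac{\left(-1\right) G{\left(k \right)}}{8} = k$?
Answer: $- \frac{376}{21163} + \frac{\sqrt{6}}{42326} \approx -0.017709$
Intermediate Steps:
$G{\left(k \right)} = - 8 k$
$U = - \frac{51}{2}$ ($U = - \frac{52 - 1}{2} = \left(- \frac{1}{2}\right) 51 = - \frac{51}{2} \approx -25.5$)
$J{\left(Y,a \right)} = \frac{\sqrt{6}}{2}$ ($J{\left(Y,a \right)} = \sqrt{27 - \frac{51}{2}} = \sqrt{\frac{3}{2}} = \frac{\sqrt{6}}{2}$)
$\frac{G{\left(47 \right)} + J{\left(-202,-115 \right)}}{\left(-8311 - -22331\right) + 7143} = \frac{\left(-8\right) 47 + \frac{\sqrt{6}}{2}}{\left(-8311 - -22331\right) + 7143} = \frac{-376 + \frac{\sqrt{6}}{2}}{\left(-8311 + 22331\right) + 7143} = \frac{-376 + \frac{\sqrt{6}}{2}}{14020 + 7143} = \frac{-376 + \frac{\sqrt{6}}{2}}{21163} = \left(-376 + \frac{\sqrt{6}}{2}\right) \frac{1}{21163} = - \frac{376}{21163} + \frac{\sqrt{6}}{42326}$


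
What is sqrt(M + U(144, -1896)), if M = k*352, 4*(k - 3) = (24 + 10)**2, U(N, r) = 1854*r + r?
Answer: 2*I*sqrt(853574) ≈ 1847.8*I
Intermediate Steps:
U(N, r) = 1855*r
k = 292 (k = 3 + (24 + 10)**2/4 = 3 + (1/4)*34**2 = 3 + (1/4)*1156 = 3 + 289 = 292)
M = 102784 (M = 292*352 = 102784)
sqrt(M + U(144, -1896)) = sqrt(102784 + 1855*(-1896)) = sqrt(102784 - 3517080) = sqrt(-3414296) = 2*I*sqrt(853574)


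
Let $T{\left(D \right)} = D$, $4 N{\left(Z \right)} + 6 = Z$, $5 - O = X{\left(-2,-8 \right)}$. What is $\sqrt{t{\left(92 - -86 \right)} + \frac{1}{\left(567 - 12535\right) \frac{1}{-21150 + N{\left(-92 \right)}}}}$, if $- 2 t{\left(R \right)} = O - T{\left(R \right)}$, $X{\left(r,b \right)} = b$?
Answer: $\frac{\sqrt{754383806}}{2992} \approx 9.1798$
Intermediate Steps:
$O = 13$ ($O = 5 - -8 = 5 + 8 = 13$)
$N{\left(Z \right)} = - \frac{3}{2} + \frac{Z}{4}$
$t{\left(R \right)} = - \frac{13}{2} + \frac{R}{2}$ ($t{\left(R \right)} = - \frac{13 - R}{2} = - \frac{13}{2} + \frac{R}{2}$)
$\sqrt{t{\left(92 - -86 \right)} + \frac{1}{\left(567 - 12535\right) \frac{1}{-21150 + N{\left(-92 \right)}}}} = \sqrt{\left(- \frac{13}{2} + \frac{92 - -86}{2}\right) + \frac{1}{\left(567 - 12535\right) \frac{1}{-21150 + \left(- \frac{3}{2} + \frac{1}{4} \left(-92\right)\right)}}} = \sqrt{\left(- \frac{13}{2} + \frac{92 + 86}{2}\right) + \frac{1}{\left(-11968\right) \frac{1}{-21150 - \frac{49}{2}}}} = \sqrt{\left(- \frac{13}{2} + \frac{1}{2} \cdot 178\right) + \frac{1}{\left(-11968\right) \frac{1}{-21150 - \frac{49}{2}}}} = \sqrt{\left(- \frac{13}{2} + 89\right) + \frac{1}{\left(-11968\right) \frac{1}{- \frac{42349}{2}}}} = \sqrt{\frac{165}{2} + \frac{1}{\left(-11968\right) \left(- \frac{2}{42349}\right)}} = \sqrt{\frac{165}{2} + \frac{1}{\frac{23936}{42349}}} = \sqrt{\frac{165}{2} + \frac{42349}{23936}} = \sqrt{\frac{2017069}{23936}} = \frac{\sqrt{754383806}}{2992}$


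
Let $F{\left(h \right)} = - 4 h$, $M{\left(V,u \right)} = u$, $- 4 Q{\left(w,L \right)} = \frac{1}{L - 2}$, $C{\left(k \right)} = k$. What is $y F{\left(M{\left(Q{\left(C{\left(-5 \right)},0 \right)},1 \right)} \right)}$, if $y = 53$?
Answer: $-212$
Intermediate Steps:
$Q{\left(w,L \right)} = - \frac{1}{4 \left(-2 + L\right)}$ ($Q{\left(w,L \right)} = - \frac{1}{4 \left(L - 2\right)} = - \frac{1}{4 \left(-2 + L\right)}$)
$y F{\left(M{\left(Q{\left(C{\left(-5 \right)},0 \right)},1 \right)} \right)} = 53 \left(\left(-4\right) 1\right) = 53 \left(-4\right) = -212$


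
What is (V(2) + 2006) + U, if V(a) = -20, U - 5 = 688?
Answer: 2679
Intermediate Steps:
U = 693 (U = 5 + 688 = 693)
(V(2) + 2006) + U = (-20 + 2006) + 693 = 1986 + 693 = 2679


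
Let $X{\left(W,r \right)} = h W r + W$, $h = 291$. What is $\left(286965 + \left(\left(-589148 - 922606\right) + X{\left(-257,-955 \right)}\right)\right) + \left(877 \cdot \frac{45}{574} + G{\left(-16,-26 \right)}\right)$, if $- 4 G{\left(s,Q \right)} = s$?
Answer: $\frac{40292855147}{574} \approx 7.0197 \cdot 10^{7}$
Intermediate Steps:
$X{\left(W,r \right)} = W + 291 W r$ ($X{\left(W,r \right)} = 291 W r + W = W + 291 W r$)
$G{\left(s,Q \right)} = - \frac{s}{4}$
$\left(286965 + \left(\left(-589148 - 922606\right) + X{\left(-257,-955 \right)}\right)\right) + \left(877 \cdot \frac{45}{574} + G{\left(-16,-26 \right)}\right) = \left(286965 - \left(1511754 + 257 \left(1 + 291 \left(-955\right)\right)\right)\right) - \left(-4 - 877 \cdot \frac{45}{574}\right) = \left(286965 - \left(1511754 + 257 \left(1 - 277905\right)\right)\right) + \left(877 \cdot 45 \cdot \frac{1}{574} + 4\right) = \left(286965 - -69909574\right) + \left(877 \cdot \frac{45}{574} + 4\right) = \left(286965 + \left(-1511754 + 71421328\right)\right) + \left(\frac{39465}{574} + 4\right) = \left(286965 + 69909574\right) + \frac{41761}{574} = 70196539 + \frac{41761}{574} = \frac{40292855147}{574}$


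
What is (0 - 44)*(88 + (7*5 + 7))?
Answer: -5720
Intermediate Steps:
(0 - 44)*(88 + (7*5 + 7)) = -44*(88 + (35 + 7)) = -44*(88 + 42) = -44*130 = -5720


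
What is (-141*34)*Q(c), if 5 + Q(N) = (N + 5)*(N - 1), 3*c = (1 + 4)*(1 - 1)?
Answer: 47940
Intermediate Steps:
c = 0 (c = ((1 + 4)*(1 - 1))/3 = (5*0)/3 = (⅓)*0 = 0)
Q(N) = -5 + (-1 + N)*(5 + N) (Q(N) = -5 + (N + 5)*(N - 1) = -5 + (5 + N)*(-1 + N) = -5 + (-1 + N)*(5 + N))
(-141*34)*Q(c) = (-141*34)*(-10 + 0² + 4*0) = -4794*(-10 + 0 + 0) = -4794*(-10) = 47940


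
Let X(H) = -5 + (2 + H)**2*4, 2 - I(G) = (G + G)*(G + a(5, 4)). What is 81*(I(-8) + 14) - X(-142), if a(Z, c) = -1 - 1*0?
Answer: -88763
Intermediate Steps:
a(Z, c) = -1 (a(Z, c) = -1 + 0 = -1)
I(G) = 2 - 2*G*(-1 + G) (I(G) = 2 - (G + G)*(G - 1) = 2 - 2*G*(-1 + G))
X(H) = -5 + 4*(2 + H)**2
81*(I(-8) + 14) - X(-142) = 81*((2 - 2*(-8)**2 + 2*(-8)) + 14) - (-5 + 4*(2 - 142)**2) = 81*((2 - 2*64 - 16) + 14) - (-5 + 4*(-140)**2) = 81*((2 - 128 - 16) + 14) - (-5 + 4*19600) = 81*(-142 + 14) - (-5 + 78400) = 81*(-128) - 1*78395 = -10368 - 78395 = -88763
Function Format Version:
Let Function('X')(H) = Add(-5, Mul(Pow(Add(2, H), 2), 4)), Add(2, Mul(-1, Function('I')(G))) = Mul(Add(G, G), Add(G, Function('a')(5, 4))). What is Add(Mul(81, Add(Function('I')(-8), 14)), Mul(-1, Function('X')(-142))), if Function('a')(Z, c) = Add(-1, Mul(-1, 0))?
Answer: -88763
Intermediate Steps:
Function('a')(Z, c) = -1 (Function('a')(Z, c) = Add(-1, 0) = -1)
Function('I')(G) = Add(2, Mul(-2, G, Add(-1, G))) (Function('I')(G) = Add(2, Mul(-1, Mul(Add(G, G), Add(G, -1)))) = Add(2, Mul(-1, Mul(Mul(2, G), Add(-1, G)))) = Add(2, Mul(-1, Mul(2, G, Add(-1, G)))) = Add(2, Mul(-2, G, Add(-1, G))))
Function('X')(H) = Add(-5, Mul(4, Pow(Add(2, H), 2)))
Add(Mul(81, Add(Function('I')(-8), 14)), Mul(-1, Function('X')(-142))) = Add(Mul(81, Add(Add(2, Mul(-2, Pow(-8, 2)), Mul(2, -8)), 14)), Mul(-1, Add(-5, Mul(4, Pow(Add(2, -142), 2))))) = Add(Mul(81, Add(Add(2, Mul(-2, 64), -16), 14)), Mul(-1, Add(-5, Mul(4, Pow(-140, 2))))) = Add(Mul(81, Add(Add(2, -128, -16), 14)), Mul(-1, Add(-5, Mul(4, 19600)))) = Add(Mul(81, Add(-142, 14)), Mul(-1, Add(-5, 78400))) = Add(Mul(81, -128), Mul(-1, 78395)) = Add(-10368, -78395) = -88763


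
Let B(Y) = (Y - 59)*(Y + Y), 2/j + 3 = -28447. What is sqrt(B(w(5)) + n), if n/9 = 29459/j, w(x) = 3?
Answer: I*sqrt(3771488811) ≈ 61412.0*I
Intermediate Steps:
j = -1/14225 (j = 2/(-3 - 28447) = 2/(-28450) = 2*(-1/28450) = -1/14225 ≈ -7.0299e-5)
n = -3771488475 (n = 9*(29459/(-1/14225)) = 9*(29459*(-14225)) = 9*(-419054275) = -3771488475)
B(Y) = 2*Y*(-59 + Y) (B(Y) = (-59 + Y)*(2*Y) = 2*Y*(-59 + Y))
sqrt(B(w(5)) + n) = sqrt(2*3*(-59 + 3) - 3771488475) = sqrt(2*3*(-56) - 3771488475) = sqrt(-336 - 3771488475) = sqrt(-3771488811) = I*sqrt(3771488811)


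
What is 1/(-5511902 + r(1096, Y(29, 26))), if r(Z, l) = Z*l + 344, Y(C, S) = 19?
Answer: -1/5490734 ≈ -1.8212e-7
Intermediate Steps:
r(Z, l) = 344 + Z*l
1/(-5511902 + r(1096, Y(29, 26))) = 1/(-5511902 + (344 + 1096*19)) = 1/(-5511902 + (344 + 20824)) = 1/(-5511902 + 21168) = 1/(-5490734) = -1/5490734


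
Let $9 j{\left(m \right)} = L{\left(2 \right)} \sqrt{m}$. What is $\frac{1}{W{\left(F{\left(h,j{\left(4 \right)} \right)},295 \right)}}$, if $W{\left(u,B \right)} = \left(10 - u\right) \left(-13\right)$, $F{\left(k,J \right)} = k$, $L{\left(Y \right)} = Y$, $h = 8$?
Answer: $- \frac{1}{26} \approx -0.038462$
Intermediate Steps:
$j{\left(m \right)} = \frac{2 \sqrt{m}}{9}$
$W{\left(u,B \right)} = -130 + 13 u$
$\frac{1}{W{\left(F{\left(h,j{\left(4 \right)} \right)},295 \right)}} = \frac{1}{-130 + 13 \cdot 8} = \frac{1}{-130 + 104} = \frac{1}{-26} = - \frac{1}{26}$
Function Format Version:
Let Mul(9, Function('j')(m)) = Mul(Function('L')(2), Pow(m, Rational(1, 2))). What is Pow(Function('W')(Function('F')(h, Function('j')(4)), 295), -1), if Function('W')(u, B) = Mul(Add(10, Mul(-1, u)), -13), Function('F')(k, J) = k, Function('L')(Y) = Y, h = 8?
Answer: Rational(-1, 26) ≈ -0.038462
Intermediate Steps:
Function('j')(m) = Mul(Rational(2, 9), Pow(m, Rational(1, 2))) (Function('j')(m) = Mul(Rational(1, 9), Mul(2, Pow(m, Rational(1, 2)))) = Mul(Rational(2, 9), Pow(m, Rational(1, 2))))
Function('W')(u, B) = Add(-130, Mul(13, u))
Pow(Function('W')(Function('F')(h, Function('j')(4)), 295), -1) = Pow(Add(-130, Mul(13, 8)), -1) = Pow(Add(-130, 104), -1) = Pow(-26, -1) = Rational(-1, 26)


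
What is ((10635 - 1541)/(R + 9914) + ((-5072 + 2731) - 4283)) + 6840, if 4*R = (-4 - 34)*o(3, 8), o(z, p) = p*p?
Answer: 1009595/4653 ≈ 216.98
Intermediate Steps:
o(z, p) = p**2
R = -608 (R = ((-4 - 34)*8**2)/4 = (-38*64)/4 = (1/4)*(-2432) = -608)
((10635 - 1541)/(R + 9914) + ((-5072 + 2731) - 4283)) + 6840 = ((10635 - 1541)/(-608 + 9914) + ((-5072 + 2731) - 4283)) + 6840 = (9094/9306 + (-2341 - 4283)) + 6840 = (9094*(1/9306) - 6624) + 6840 = (4547/4653 - 6624) + 6840 = -30816925/4653 + 6840 = 1009595/4653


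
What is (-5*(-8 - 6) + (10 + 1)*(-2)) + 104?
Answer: 152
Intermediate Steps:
(-5*(-8 - 6) + (10 + 1)*(-2)) + 104 = (-5*(-14) + 11*(-2)) + 104 = (70 - 22) + 104 = 48 + 104 = 152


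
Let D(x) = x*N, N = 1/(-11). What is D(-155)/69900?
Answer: 31/153780 ≈ 0.00020159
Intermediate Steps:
N = -1/11 ≈ -0.090909
D(x) = -x/11 (D(x) = x*(-1/11) = -x/11)
D(-155)/69900 = -1/11*(-155)/69900 = (155/11)*(1/69900) = 31/153780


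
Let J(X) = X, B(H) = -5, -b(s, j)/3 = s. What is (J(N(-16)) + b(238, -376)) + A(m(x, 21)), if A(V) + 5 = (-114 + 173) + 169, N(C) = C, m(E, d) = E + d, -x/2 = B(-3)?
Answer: -507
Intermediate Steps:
b(s, j) = -3*s
x = 10 (x = -2*(-5) = 10)
A(V) = 223 (A(V) = -5 + ((-114 + 173) + 169) = -5 + (59 + 169) = -5 + 228 = 223)
(J(N(-16)) + b(238, -376)) + A(m(x, 21)) = (-16 - 3*238) + 223 = (-16 - 714) + 223 = -730 + 223 = -507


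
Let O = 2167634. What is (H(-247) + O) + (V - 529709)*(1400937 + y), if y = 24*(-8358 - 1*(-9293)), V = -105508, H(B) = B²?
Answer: -904151039166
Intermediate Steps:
y = 22440 (y = 24*(-8358 + 9293) = 24*935 = 22440)
(H(-247) + O) + (V - 529709)*(1400937 + y) = ((-247)² + 2167634) + (-105508 - 529709)*(1400937 + 22440) = (61009 + 2167634) - 635217*1423377 = 2228643 - 904153267809 = -904151039166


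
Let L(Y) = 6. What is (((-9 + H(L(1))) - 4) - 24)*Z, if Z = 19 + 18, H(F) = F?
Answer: -1147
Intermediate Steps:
Z = 37
(((-9 + H(L(1))) - 4) - 24)*Z = (((-9 + 6) - 4) - 24)*37 = ((-3 - 4) - 24)*37 = (-7 - 24)*37 = -31*37 = -1147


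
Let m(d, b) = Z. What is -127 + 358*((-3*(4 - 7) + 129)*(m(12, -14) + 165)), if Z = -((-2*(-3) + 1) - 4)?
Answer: 8003321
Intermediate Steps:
Z = -3 (Z = -((6 + 1) - 4) = -(7 - 4) = -1*3 = -3)
m(d, b) = -3
-127 + 358*((-3*(4 - 7) + 129)*(m(12, -14) + 165)) = -127 + 358*((-3*(4 - 7) + 129)*(-3 + 165)) = -127 + 358*((-3*(-3) + 129)*162) = -127 + 358*((9 + 129)*162) = -127 + 358*(138*162) = -127 + 358*22356 = -127 + 8003448 = 8003321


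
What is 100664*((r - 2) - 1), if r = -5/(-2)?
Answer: -50332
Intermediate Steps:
r = 5/2 (r = -5*(-½) = 5/2 ≈ 2.5000)
100664*((r - 2) - 1) = 100664*((5/2 - 2) - 1) = 100664*(½ - 1) = 100664*(-½) = -50332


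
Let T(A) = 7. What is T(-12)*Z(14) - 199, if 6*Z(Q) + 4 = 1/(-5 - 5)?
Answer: -12227/60 ≈ -203.78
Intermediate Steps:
Z(Q) = -41/60 (Z(Q) = -⅔ + 1/(6*(-5 - 5)) = -⅔ + (⅙)/(-10) = -⅔ + (⅙)*(-⅒) = -⅔ - 1/60 = -41/60)
T(-12)*Z(14) - 199 = 7*(-41/60) - 199 = -287/60 - 199 = -12227/60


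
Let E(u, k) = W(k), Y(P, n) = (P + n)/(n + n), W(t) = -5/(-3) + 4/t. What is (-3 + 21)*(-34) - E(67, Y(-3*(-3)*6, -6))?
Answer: -1838/3 ≈ -612.67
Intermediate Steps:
W(t) = 5/3 + 4/t (W(t) = -5*(-1/3) + 4/t = 5/3 + 4/t)
Y(P, n) = (P + n)/(2*n) (Y(P, n) = (P + n)/((2*n)) = (P + n)*(1/(2*n)) = (P + n)/(2*n))
E(u, k) = 5/3 + 4/k
(-3 + 21)*(-34) - E(67, Y(-3*(-3)*6, -6)) = (-3 + 21)*(-34) - (5/3 + 4/(((1/2)*(-3*(-3)*6 - 6)/(-6)))) = 18*(-34) - (5/3 + 4/(((1/2)*(-1/6)*(9*6 - 6)))) = -612 - (5/3 + 4/(((1/2)*(-1/6)*(54 - 6)))) = -612 - (5/3 + 4/(((1/2)*(-1/6)*48))) = -612 - (5/3 + 4/(-4)) = -612 - (5/3 + 4*(-1/4)) = -612 - (5/3 - 1) = -612 - 1*2/3 = -612 - 2/3 = -1838/3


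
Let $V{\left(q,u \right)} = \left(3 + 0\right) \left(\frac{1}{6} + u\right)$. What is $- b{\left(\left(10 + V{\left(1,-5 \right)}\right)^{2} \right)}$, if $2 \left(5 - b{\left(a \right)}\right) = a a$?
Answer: $\frac{6401}{32} \approx 200.03$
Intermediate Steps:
$V{\left(q,u \right)} = \frac{1}{2} + 3 u$ ($V{\left(q,u \right)} = 3 \left(\frac{1}{6} + u\right) = \frac{1}{2} + 3 u$)
$b{\left(a \right)} = 5 - \frac{a^{2}}{2}$ ($b{\left(a \right)} = 5 - \frac{a a}{2} = 5 - \frac{a^{2}}{2}$)
$- b{\left(\left(10 + V{\left(1,-5 \right)}\right)^{2} \right)} = - (5 - \frac{\left(\left(10 + \left(\frac{1}{2} + 3 \left(-5\right)\right)\right)^{2}\right)^{2}}{2}) = - (5 - \frac{\left(\left(10 + \left(\frac{1}{2} - 15\right)\right)^{2}\right)^{2}}{2}) = - (5 - \frac{\left(\left(10 - \frac{29}{2}\right)^{2}\right)^{2}}{2}) = - (5 - \frac{\left(\left(- \frac{9}{2}\right)^{2}\right)^{2}}{2}) = - (5 - \frac{\left(\frac{81}{4}\right)^{2}}{2}) = - (5 - \frac{6561}{32}) = \left(-1\right) \left(- \frac{6401}{32}\right) = \frac{6401}{32}$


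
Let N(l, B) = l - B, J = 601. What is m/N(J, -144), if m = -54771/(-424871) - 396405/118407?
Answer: -53978572986/12493078956755 ≈ -0.0043207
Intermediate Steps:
m = -53978572986/16769233499 (m = -54771*(-1/424871) - 396405*1/118407 = 54771/424871 - 132135/39469 = -53978572986/16769233499 ≈ -3.2189)
m/N(J, -144) = -53978572986/(16769233499*(601 - 1*(-144))) = -53978572986/(16769233499*(601 + 144)) = -53978572986/16769233499/745 = -53978572986/16769233499*1/745 = -53978572986/12493078956755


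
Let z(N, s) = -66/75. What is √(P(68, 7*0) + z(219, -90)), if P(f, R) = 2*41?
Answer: 26*√3/5 ≈ 9.0067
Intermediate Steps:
z(N, s) = -22/25 (z(N, s) = -66*1/75 = -22/25)
P(f, R) = 82
√(P(68, 7*0) + z(219, -90)) = √(82 - 22/25) = √(2028/25) = 26*√3/5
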